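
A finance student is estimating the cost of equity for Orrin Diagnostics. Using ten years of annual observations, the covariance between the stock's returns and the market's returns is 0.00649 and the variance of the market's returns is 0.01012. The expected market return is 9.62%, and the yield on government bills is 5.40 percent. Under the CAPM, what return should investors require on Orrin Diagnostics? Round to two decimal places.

8.11%

β = Cov(R_i, R_m) / Var(R_m) = 0.00649 / 0.01012 = 0.6413
MRP = 9.62% − 5.40% = 4.22%
E(R) = R_f + β × MRP = 5.40% + 0.6413 × 4.22% = 8.11%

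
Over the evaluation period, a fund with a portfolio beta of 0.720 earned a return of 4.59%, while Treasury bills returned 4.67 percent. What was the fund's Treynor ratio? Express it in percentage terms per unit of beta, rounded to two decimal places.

Treynor = (R_P − R_f) / β_P = (4.59% − 4.67%) / 0.7200 = -0.08% / 0.7200 = -0.11%

-0.11%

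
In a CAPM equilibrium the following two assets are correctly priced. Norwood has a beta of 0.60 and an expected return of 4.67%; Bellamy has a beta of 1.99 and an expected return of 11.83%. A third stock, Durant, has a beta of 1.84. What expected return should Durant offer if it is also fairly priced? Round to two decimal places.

MRP (SML slope) = (11.83% − 4.67%) / (1.99 − 0.60) = 7.16% / 1.39 = 5.1511%
R_f (intercept) = 4.67% − 0.60 × 5.1511% = 1.5793%
E(R_Durant) = R_f + β × MRP = 1.5793% + 1.84 × 5.1511% = 11.06%

11.06%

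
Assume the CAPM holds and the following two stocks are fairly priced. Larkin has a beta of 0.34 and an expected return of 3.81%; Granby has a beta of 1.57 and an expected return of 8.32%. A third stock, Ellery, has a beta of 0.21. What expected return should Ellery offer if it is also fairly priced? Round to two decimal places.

3.33%

MRP (SML slope) = (8.32% − 3.81%) / (1.57 − 0.34) = 4.51% / 1.23 = 3.6667%
R_f (intercept) = 3.81% − 0.34 × 3.6667% = 2.5633%
E(R_Ellery) = R_f + β × MRP = 2.5633% + 0.21 × 3.6667% = 3.33%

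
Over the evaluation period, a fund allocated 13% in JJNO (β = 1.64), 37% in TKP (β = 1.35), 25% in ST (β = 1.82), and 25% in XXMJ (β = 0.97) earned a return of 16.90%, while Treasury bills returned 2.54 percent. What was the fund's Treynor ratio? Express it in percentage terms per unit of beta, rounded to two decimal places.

10.18%

β_P = 0.13×1.64 + 0.37×1.35 + 0.25×1.82 + 0.25×0.97 = 1.4102
Treynor = (R_P − R_f) / β_P = (16.90% − 2.54%) / 1.4102 = 14.36% / 1.4102 = 10.18%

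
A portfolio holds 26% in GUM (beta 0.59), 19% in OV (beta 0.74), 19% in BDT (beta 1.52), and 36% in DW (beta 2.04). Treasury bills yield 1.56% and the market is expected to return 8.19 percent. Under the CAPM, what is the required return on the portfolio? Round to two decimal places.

10.29%

β_P = Σ w_i β_i = 0.26×0.59 + 0.19×0.74 + 0.19×1.52 + 0.36×2.04 = 1.3172
MRP = 8.19% − 1.56% = 6.63%
E(R_P) = R_f + β_P × MRP = 1.56% + 1.3172 × 6.63% = 10.29%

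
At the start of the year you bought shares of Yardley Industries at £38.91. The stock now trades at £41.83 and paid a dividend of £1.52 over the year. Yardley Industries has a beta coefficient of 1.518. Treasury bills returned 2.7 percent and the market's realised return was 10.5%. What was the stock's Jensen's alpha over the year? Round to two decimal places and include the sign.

Realised HPR = (P1 + D1 − P0) / P0 = (41.83 + 1.52 − 38.91) / 38.91 = 4.44 / 38.91 = 11.4109%
MRP = 10.5% − 2.7% = 7.80%
CAPM required = R_f + β·MRP = 2.7% + 1.518 × 7.8% = 14.5404%
α = realised − required = 11.4109% − 14.5404% = -3.13%

-3.13%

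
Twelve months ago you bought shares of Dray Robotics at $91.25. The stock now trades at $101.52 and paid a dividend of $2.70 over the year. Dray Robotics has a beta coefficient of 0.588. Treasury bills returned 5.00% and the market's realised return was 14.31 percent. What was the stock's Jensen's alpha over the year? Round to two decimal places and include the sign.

+3.74%

Realised HPR = (P1 + D1 − P0) / P0 = (101.52 + 2.70 − 91.25) / 91.25 = 12.97 / 91.25 = 14.2137%
MRP = 14.31% − 5.00% = 9.31%
CAPM required = R_f + β·MRP = 5.00% + 0.588 × 9.31% = 10.47428%
α = realised − required = 14.2137% − 10.47428% = +3.74%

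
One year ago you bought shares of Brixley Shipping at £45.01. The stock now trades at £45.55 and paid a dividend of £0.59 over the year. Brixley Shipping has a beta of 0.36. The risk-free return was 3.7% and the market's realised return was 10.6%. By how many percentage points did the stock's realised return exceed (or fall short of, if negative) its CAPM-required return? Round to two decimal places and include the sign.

-3.67%

Realised HPR = (P1 + D1 − P0) / P0 = (45.55 + 0.59 − 45.01) / 45.01 = 1.13 / 45.01 = 2.5106%
MRP = 10.6% − 3.7% = 6.90%
CAPM required = R_f + β·MRP = 3.7% + 0.36 × 6.9% = 6.1840%
α = realised − required = 2.5106% − 6.1840% = -3.67%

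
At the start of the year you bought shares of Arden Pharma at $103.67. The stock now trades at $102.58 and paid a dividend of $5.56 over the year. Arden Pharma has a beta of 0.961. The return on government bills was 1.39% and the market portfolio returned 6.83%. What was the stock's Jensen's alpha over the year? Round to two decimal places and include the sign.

Realised HPR = (P1 + D1 − P0) / P0 = (102.58 + 5.56 − 103.67) / 103.67 = 4.47 / 103.67 = 4.3118%
MRP = 6.83% − 1.39% = 5.44%
CAPM required = R_f + β·MRP = 1.39% + 0.961 × 5.44% = 6.61784%
α = realised − required = 4.3118% − 6.61784% = -2.31%

-2.31%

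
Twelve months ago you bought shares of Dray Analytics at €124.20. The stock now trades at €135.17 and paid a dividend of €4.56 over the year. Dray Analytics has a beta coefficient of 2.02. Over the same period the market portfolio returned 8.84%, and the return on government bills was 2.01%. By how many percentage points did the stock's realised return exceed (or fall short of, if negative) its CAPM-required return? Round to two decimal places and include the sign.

Realised HPR = (P1 + D1 − P0) / P0 = (135.17 + 4.56 − 124.20) / 124.20 = 15.53 / 124.20 = 12.5040%
MRP = 8.84% − 2.01% = 6.83%
CAPM required = R_f + β·MRP = 2.01% + 2.02 × 6.83% = 15.8066%
α = realised − required = 12.5040% − 15.8066% = -3.30%

-3.30%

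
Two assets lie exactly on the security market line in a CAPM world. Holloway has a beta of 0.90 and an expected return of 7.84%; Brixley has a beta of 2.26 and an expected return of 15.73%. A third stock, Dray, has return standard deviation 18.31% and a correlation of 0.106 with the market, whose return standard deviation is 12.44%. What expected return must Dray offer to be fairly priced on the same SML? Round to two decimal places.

MRP = (15.73% − 7.84%) / (2.26 − 0.90) = 5.8015%
R_f = 7.84% − 0.90 × 5.8015% = 2.6187%
β_Dray = ρ·σ_i/σ_m = 0.106 × 18.31 / 12.44 = 0.1560
E(R_Dray) = R_f + β × MRP = 2.6187% + 0.1560 × 5.8015% = 3.52%

3.52%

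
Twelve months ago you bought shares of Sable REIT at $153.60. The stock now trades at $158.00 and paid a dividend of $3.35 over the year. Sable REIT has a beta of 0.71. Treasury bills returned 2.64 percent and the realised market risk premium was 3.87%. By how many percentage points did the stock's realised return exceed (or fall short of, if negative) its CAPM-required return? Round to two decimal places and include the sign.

Realised HPR = (P1 + D1 − P0) / P0 = (158.00 + 3.35 − 153.60) / 153.60 = 7.75 / 153.60 = 5.0456%
CAPM required = R_f + β·MRP = 2.64% + 0.71 × 3.87% = 5.3877%
α = realised − required = 5.0456% − 5.3877% = -0.34%

-0.34%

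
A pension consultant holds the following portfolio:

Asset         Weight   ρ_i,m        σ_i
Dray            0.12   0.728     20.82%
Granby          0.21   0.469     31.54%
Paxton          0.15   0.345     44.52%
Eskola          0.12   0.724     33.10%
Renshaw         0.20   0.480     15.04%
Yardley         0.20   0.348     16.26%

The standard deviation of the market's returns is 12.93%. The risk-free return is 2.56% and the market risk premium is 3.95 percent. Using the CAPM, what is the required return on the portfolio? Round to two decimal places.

6.43%

β_Dray = 0.728 × 20.82% / 12.93% = 1.1722
β_Granby = 0.469 × 31.54% / 12.93% = 1.1440
β_Paxton = 0.345 × 44.52% / 12.93% = 1.1879
β_Eskola = 0.724 × 33.10% / 12.93% = 1.8534
β_Renshaw = 0.480 × 15.04% / 12.93% = 0.5583
β_Yardley = 0.348 × 16.26% / 12.93% = 0.4376
β_P = Σ w_i β_i = 0.12×1.1722 + 0.21×1.1440 + 0.15×1.1879 + 0.12×1.8534 + 0.20×0.5583 + 0.20×0.4376 = 0.9807
E(R_P) = R_f + β_P × MRP = 2.56% + 0.9807 × 3.95% = 6.43%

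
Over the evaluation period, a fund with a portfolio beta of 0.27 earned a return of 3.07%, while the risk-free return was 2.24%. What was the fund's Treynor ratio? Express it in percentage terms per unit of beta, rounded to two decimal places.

Treynor = (R_P − R_f) / β_P = (3.07% − 2.24%) / 0.2700 = 0.83% / 0.2700 = 3.07%

3.07%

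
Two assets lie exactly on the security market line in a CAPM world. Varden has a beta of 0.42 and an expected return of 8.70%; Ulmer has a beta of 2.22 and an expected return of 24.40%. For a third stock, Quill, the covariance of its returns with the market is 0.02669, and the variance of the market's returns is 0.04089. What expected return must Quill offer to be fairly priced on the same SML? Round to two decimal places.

MRP = (24.40% − 8.70%) / (2.22 − 0.42) = 8.7222%
R_f = 8.70% − 0.42 × 8.7222% = 5.0367%
β_Quill = Cov / Var(R_m) = 0.02669 / 0.04089 = 0.6527
E(R_Quill) = R_f + β × MRP = 5.0367% + 0.6527 × 8.7222% = 10.73%

10.73%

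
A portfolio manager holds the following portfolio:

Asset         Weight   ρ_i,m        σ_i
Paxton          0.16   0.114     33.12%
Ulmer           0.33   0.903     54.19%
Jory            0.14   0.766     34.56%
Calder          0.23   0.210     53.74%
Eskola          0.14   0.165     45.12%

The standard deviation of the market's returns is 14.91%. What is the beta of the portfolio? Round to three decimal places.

β_Paxton = 0.114 × 33.12% / 14.91% = 0.2532
β_Ulmer = 0.903 × 54.19% / 14.91% = 3.2819
β_Jory = 0.766 × 34.56% / 14.91% = 1.7755
β_Calder = 0.210 × 53.74% / 14.91% = 0.7569
β_Eskola = 0.165 × 45.12% / 14.91% = 0.4993
β_P = Σ w_i β_i = 0.16×0.2532 + 0.33×3.2819 + 0.14×1.7755 + 0.23×0.7569 + 0.14×0.4993 = 1.6161

1.616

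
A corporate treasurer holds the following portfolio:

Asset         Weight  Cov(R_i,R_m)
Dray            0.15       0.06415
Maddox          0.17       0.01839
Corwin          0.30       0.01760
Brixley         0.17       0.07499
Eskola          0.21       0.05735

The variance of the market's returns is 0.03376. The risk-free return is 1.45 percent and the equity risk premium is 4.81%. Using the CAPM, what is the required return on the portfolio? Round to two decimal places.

7.55%

β_Dray = 0.06415 / 0.03376 = 1.9002
β_Maddox = 0.01839 / 0.03376 = 0.5447
β_Corwin = 0.01760 / 0.03376 = 0.5213
β_Brixley = 0.07499 / 0.03376 = 2.2213
β_Eskola = 0.05735 / 0.03376 = 1.6988
β_P = Σ w_i β_i = 0.15×1.9002 + 0.17×0.5447 + 0.30×0.5213 + 0.17×2.2213 + 0.21×1.6988 = 1.2684
E(R_P) = R_f + β_P × MRP = 1.45% + 1.2684 × 4.81% = 7.55%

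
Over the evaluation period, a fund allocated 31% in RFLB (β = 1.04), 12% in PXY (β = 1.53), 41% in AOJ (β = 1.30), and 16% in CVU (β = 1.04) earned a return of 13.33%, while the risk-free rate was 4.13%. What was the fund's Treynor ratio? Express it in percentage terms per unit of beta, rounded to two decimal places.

β_P = 0.31×1.04 + 0.12×1.53 + 0.41×1.30 + 0.16×1.04 = 1.2054
Treynor = (R_P − R_f) / β_P = (13.33% − 4.13%) / 1.2054 = 9.20% / 1.2054 = 7.63%

7.63%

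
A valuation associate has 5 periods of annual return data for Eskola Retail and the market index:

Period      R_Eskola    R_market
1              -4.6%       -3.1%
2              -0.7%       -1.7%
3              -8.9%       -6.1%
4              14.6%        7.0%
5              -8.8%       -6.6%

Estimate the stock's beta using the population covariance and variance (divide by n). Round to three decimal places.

1.767

Mean R_i = (-4.6 − 0.7 − 8.9 + 14.6 − 8.8) / 5 = -1.6800%
Mean R_m = (-3.1 − 1.7 − 6.1 + 7.0 − 6.6) / 5 = -2.1000%
Σ(R_i − R̄_i)(R_m − R̄_m) = 212.3800  ⇒  Cov = 212.3800 / 5 = 42.4760
Σ(R_m − R̄_m)² = 120.2200  ⇒  Var(R_m) = 120.2200 / 5 = 24.0440
β = Cov / Var(R_m) = 42.4760 / 24.0440 = 1.7666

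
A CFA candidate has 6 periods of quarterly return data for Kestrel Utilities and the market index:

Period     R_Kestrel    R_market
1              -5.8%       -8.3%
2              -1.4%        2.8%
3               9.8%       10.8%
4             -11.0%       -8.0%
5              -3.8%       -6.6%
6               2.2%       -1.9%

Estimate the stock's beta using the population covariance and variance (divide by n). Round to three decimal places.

Mean R_i = (-5.8 − 1.4 + 9.8 − 11.0 − 3.8 + 2.2) / 6 = -1.6667%
Mean R_m = (-8.3 + 2.8 + 10.8 − 8.0 − 6.6 − 1.9) / 6 = -1.8667%
Σ(R_i − R̄_i)(R_m − R̄_m) = 240.2933  ⇒  Cov = 240.2933 / 6 = 40.0489
Σ(R_m − R̄_m)² = 283.6333  ⇒  Var(R_m) = 283.6333 / 6 = 47.2722
β = Cov / Var(R_m) = 40.0489 / 47.2722 = 0.8472

0.847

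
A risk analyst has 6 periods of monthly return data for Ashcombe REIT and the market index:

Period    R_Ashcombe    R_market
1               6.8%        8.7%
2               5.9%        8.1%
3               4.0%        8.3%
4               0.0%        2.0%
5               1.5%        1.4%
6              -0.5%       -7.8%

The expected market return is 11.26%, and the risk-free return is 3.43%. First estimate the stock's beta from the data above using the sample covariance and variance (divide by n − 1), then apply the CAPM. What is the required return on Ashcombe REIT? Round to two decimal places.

Mean R_i = (6.8 + 5.9 + 4.0 + 0.0 + 1.5 − 0.5) / 6 = 2.9500%
Mean R_m = (8.7 + 8.1 + 8.3 + 2.0 + 1.4 − 7.8) / 6 = 3.4500%
Σ(R_i − R̄_i)(R_m − R̄_m) = 85.0850  ⇒  Cov = 85.0850 / 5 = 17.0170
Σ(R_m − R̄_m)² = 205.5750  ⇒  Var(R_m) = 205.5750 / 5 = 41.1150
β = Cov / Var(R_m) = 17.0170 / 41.1150 = 0.4139
MRP = 11.26% − 3.43% = 7.83%
E(R) = R_f + β × MRP = 3.43% + 0.4139 × 7.83% = 6.67%

6.67%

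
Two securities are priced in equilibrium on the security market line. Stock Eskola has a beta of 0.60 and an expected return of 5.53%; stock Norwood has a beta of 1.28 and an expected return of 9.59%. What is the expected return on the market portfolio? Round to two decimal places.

Both satisfy E(R) = R_f + β·MRP, so the slope of the SML is
MRP = (9.59% − 5.53%) / (1.28 − 0.60) = 4.06% / 0.68 = 5.9706%
R_f = E(R_Eskola) − β_Eskola·MRP = 5.53% − 0.60 × 5.9706% = 1.9476%
E(R_m) = R_f + MRP = 1.9476% + 5.9706% = 7.92%

7.92%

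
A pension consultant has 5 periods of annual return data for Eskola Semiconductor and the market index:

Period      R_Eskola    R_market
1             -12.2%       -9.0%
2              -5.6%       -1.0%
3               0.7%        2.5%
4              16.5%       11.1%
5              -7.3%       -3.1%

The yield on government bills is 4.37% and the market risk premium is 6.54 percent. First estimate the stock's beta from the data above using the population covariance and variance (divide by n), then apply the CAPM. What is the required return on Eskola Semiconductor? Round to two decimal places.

Mean R_i = (-12.2 − 5.6 + 0.7 + 16.5 − 7.3) / 5 = -1.5800%
Mean R_m = (-9.0 − 1.0 + 2.5 + 11.1 − 3.1) / 5 = 0.1000%
Σ(R_i − R̄_i)(R_m − R̄_m) = 323.7200  ⇒  Cov = 323.7200 / 5 = 64.7440
Σ(R_m − R̄_m)² = 221.0200  ⇒  Var(R_m) = 221.0200 / 5 = 44.2040
β = Cov / Var(R_m) = 64.7440 / 44.2040 = 1.4647
E(R) = R_f + β × MRP = 4.37% + 1.4647 × 6.54% = 13.95%

13.95%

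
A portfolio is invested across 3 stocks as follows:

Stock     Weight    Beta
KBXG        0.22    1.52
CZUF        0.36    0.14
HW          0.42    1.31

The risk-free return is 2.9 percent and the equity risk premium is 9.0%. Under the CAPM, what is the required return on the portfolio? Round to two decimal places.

11.32%

β_P = Σ w_i β_i = 0.22×1.52 + 0.36×0.14 + 0.42×1.31 = 0.9350
E(R_P) = R_f + β_P × MRP = 2.9% + 0.9350 × 9.0% = 11.32%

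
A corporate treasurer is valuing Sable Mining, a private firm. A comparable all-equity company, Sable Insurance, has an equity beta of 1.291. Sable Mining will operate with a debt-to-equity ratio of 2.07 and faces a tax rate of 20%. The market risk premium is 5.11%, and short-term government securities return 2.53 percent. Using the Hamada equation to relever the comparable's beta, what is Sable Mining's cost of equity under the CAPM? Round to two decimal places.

β_L = β_U × [1 + (1 − t)(D/E)] = 1.291 × [1 + (1 − 0.20) × 2.07]
    = 1.291 × [1 + 0.80 × 2.07] = 1.291 × 2.6560 = 3.4289
E(R) = R_f + β_L × MRP = 2.53% + 3.4289 × 5.11% = 20.05%

20.05%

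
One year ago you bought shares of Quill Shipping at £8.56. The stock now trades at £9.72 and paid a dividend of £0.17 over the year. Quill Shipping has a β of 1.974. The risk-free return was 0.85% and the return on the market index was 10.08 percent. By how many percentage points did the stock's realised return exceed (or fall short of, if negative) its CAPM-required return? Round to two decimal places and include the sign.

Realised HPR = (P1 + D1 − P0) / P0 = (9.72 + 0.17 − 8.56) / 8.56 = 1.33 / 8.56 = 15.5374%
MRP = 10.08% − 0.85% = 9.23%
CAPM required = R_f + β·MRP = 0.85% + 1.974 × 9.23% = 19.07002%
α = realised − required = 15.5374% − 19.07002% = -3.53%

-3.53%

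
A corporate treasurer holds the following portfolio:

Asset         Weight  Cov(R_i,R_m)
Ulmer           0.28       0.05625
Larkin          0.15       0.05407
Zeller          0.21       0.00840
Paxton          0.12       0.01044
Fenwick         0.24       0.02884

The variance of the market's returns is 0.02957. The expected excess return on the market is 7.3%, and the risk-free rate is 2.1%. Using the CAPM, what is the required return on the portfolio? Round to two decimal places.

β_Ulmer = 0.05625 / 0.02957 = 1.9023
β_Larkin = 0.05407 / 0.02957 = 1.8285
β_Zeller = 0.00840 / 0.02957 = 0.2841
β_Paxton = 0.01044 / 0.02957 = 0.3531
β_Fenwick = 0.02884 / 0.02957 = 0.9753
β_P = Σ w_i β_i = 0.28×1.9023 + 0.15×1.8285 + 0.21×0.2841 + 0.12×0.3531 + 0.24×0.9753 = 1.1430
E(R_P) = R_f + β_P × MRP = 2.1% + 1.1430 × 7.3% = 10.44%

10.44%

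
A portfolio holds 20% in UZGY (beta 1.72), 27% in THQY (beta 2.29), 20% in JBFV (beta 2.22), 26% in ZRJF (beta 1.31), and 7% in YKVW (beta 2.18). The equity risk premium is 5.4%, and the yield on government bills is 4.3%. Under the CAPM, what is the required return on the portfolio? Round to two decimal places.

β_P = Σ w_i β_i = 0.20×1.72 + 0.27×2.29 + 0.20×2.22 + 0.26×1.31 + 0.07×2.18 = 1.8995
E(R_P) = R_f + β_P × MRP = 4.3% + 1.8995 × 5.4% = 14.56%

14.56%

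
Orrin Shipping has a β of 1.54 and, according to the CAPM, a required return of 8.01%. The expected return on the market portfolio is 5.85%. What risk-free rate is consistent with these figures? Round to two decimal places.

1.85%

E(R) = R_f + β(E(R_m) − R_f) = R_f(1 − β) + β·E(R_m)
8.01% = R_f × (1 − 1.54) + 1.54 × 5.85%
8.01% = R_f × -0.54 + 9.0090%
R_f = (8.01% − 9.0090%) / -0.54 = 1.85%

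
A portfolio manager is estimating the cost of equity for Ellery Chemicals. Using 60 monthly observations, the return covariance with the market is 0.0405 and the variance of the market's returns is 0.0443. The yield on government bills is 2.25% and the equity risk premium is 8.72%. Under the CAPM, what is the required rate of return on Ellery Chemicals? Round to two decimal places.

β = Cov(R_i, R_m) / Var(R_m) = 0.0405 / 0.0443 = 0.9142
E(R) = R_f + β × MRP = 2.25% + 0.9142 × 8.72% = 10.22%

10.22%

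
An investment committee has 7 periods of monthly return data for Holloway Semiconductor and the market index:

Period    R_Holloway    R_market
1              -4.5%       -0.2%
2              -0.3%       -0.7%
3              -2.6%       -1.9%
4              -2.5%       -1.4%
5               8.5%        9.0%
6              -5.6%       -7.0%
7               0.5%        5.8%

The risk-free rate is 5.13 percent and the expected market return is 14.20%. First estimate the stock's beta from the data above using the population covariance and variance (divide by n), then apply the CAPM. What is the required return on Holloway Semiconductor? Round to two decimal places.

12.23%

Mean R_i = (-4.5 − 0.3 − 2.6 − 2.5 + 8.5 − 5.6 + 0.5) / 7 = -0.9286%
Mean R_m = (-0.2 − 0.7 − 1.9 − 1.4 + 9.0 − 7.0 + 5.8) / 7 = 0.5143%
Σ(R_i − R̄_i)(R_m − R̄_m) = 131.4929  ⇒  Cov = 131.4929 / 7 = 18.7847
Σ(R_m − R̄_m)² = 167.8886  ⇒  Var(R_m) = 167.8886 / 7 = 23.9841
β = Cov / Var(R_m) = 18.7847 / 23.9841 = 0.7832
MRP = 14.20% − 5.13% = 9.07%
E(R) = R_f + β × MRP = 5.13% + 0.7832 × 9.07% = 12.23%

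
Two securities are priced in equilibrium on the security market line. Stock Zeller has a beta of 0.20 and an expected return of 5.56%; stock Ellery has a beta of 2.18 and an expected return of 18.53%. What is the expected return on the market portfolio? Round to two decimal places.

10.80%

Both satisfy E(R) = R_f + β·MRP, so the slope of the SML is
MRP = (18.53% − 5.56%) / (2.18 − 0.20) = 12.97% / 1.98 = 6.5505%
R_f = E(R_Zeller) − β_Zeller·MRP = 5.56% − 0.20 × 6.5505% = 4.2499%
E(R_m) = R_f + MRP = 4.2499% + 6.5505% = 10.80%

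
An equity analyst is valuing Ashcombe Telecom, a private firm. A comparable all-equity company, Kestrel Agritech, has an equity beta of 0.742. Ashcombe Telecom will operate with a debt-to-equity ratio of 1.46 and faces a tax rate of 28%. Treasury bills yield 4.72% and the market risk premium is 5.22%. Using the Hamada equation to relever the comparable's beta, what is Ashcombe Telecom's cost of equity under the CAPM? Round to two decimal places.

12.66%

β_L = β_U × [1 + (1 − t)(D/E)] = 0.742 × [1 + (1 − 0.28) × 1.46]
    = 0.742 × [1 + 0.72 × 1.46] = 0.742 × 2.0512 = 1.5220
E(R) = R_f + β_L × MRP = 4.72% + 1.5220 × 5.22% = 12.66%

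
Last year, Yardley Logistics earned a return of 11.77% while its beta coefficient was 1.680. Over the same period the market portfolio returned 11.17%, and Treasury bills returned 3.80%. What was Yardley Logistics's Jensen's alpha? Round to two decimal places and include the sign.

Market excess return = 11.17% − 3.80% = 7.37%
CAPM benchmark = R_f + β(R_m − R_f) = 3.80% + 1.680 × 7.37% = 16.18160%
α = actual − benchmark = 11.77% − 16.18160% = -4.41%

-4.41%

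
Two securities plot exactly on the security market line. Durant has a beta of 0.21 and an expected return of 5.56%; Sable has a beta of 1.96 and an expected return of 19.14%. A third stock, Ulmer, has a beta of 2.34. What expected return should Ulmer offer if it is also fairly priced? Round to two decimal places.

MRP (SML slope) = (19.14% − 5.56%) / (1.96 − 0.21) = 13.58% / 1.75 = 7.7600%
R_f (intercept) = 5.56% − 0.21 × 7.7600% = 3.9304%
E(R_Ulmer) = R_f + β × MRP = 3.9304% + 2.34 × 7.7600% = 22.09%

22.09%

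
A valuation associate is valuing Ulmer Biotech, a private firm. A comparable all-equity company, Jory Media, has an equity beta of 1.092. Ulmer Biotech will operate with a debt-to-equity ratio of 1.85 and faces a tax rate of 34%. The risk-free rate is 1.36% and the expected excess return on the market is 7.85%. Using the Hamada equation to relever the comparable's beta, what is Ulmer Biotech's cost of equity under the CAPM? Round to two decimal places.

20.40%

β_L = β_U × [1 + (1 − t)(D/E)] = 1.092 × [1 + (1 − 0.34) × 1.85]
    = 1.092 × [1 + 0.66 × 1.85] = 1.092 × 2.2210 = 2.4253
E(R) = R_f + β_L × MRP = 1.36% + 2.4253 × 7.85% = 20.40%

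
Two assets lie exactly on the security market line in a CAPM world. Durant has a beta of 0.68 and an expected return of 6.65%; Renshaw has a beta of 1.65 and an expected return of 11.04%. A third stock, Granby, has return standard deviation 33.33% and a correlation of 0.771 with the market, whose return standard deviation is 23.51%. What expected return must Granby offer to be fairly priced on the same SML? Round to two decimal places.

8.52%

MRP = (11.04% − 6.65%) / (1.65 − 0.68) = 4.5258%
R_f = 6.65% − 0.68 × 4.5258% = 3.5725%
β_Granby = ρ·σ_i/σ_m = 0.771 × 33.33 / 23.51 = 1.0930
E(R_Granby) = R_f + β × MRP = 3.5725% + 1.0930 × 4.5258% = 8.52%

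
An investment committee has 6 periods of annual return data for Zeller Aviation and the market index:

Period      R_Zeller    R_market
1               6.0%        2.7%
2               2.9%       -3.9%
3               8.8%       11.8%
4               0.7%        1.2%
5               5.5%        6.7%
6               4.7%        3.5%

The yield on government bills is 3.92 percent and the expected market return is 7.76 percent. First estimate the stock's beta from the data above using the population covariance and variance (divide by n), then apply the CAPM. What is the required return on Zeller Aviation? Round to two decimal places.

5.51%

Mean R_i = (6.0 + 2.9 + 8.8 + 0.7 + 5.5 + 4.7) / 6 = 4.7667%
Mean R_m = (2.7 − 3.9 + 11.8 + 1.2 + 6.7 + 3.5) / 6 = 3.6667%
Σ(R_i − R̄_i)(R_m − R̄_m) = 58.0033  ⇒  Cov = 58.0033 / 6 = 9.6672
Σ(R_m − R̄_m)² = 139.6533  ⇒  Var(R_m) = 139.6533 / 6 = 23.2756
β = Cov / Var(R_m) = 9.6672 / 23.2756 = 0.4153
MRP = 7.76% − 3.92% = 3.84%
E(R) = R_f + β × MRP = 3.92% + 0.4153 × 3.84% = 5.51%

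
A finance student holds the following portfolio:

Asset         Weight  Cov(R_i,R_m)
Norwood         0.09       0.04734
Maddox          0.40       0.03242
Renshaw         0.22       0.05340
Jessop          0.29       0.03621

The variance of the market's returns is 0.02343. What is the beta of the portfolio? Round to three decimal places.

β_Norwood = 0.04734 / 0.02343 = 2.0205
β_Maddox = 0.03242 / 0.02343 = 1.3837
β_Renshaw = 0.05340 / 0.02343 = 2.2791
β_Jessop = 0.03621 / 0.02343 = 1.5455
β_P = Σ w_i β_i = 0.09×2.0205 + 0.40×1.3837 + 0.22×2.2791 + 0.29×1.5455 = 1.6849

1.685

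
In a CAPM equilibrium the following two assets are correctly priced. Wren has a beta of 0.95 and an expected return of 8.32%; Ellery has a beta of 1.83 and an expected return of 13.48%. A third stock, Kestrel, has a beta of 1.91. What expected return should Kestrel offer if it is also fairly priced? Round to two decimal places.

13.95%

MRP (SML slope) = (13.48% − 8.32%) / (1.83 − 0.95) = 5.16% / 0.88 = 5.8636%
R_f (intercept) = 8.32% − 0.95 × 5.8636% = 2.7496%
E(R_Kestrel) = R_f + β × MRP = 2.7496% + 1.91 × 5.8636% = 13.95%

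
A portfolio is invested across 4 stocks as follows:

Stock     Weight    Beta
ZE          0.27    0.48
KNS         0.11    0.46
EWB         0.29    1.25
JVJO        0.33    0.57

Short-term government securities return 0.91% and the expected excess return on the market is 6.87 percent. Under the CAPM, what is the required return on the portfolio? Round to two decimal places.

5.93%

β_P = Σ w_i β_i = 0.27×0.48 + 0.11×0.46 + 0.29×1.25 + 0.33×0.57 = 0.7308
E(R_P) = R_f + β_P × MRP = 0.91% + 0.7308 × 6.87% = 5.93%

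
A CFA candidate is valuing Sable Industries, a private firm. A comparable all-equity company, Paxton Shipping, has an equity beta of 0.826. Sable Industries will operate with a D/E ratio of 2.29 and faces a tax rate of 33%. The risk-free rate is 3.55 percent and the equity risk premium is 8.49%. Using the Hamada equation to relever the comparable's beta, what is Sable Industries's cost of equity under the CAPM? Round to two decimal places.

21.32%

β_L = β_U × [1 + (1 − t)(D/E)] = 0.826 × [1 + (1 − 0.33) × 2.29]
    = 0.826 × [1 + 0.67 × 2.29] = 0.826 × 2.5343 = 2.0933
E(R) = R_f + β_L × MRP = 3.55% + 2.0933 × 8.49% = 21.32%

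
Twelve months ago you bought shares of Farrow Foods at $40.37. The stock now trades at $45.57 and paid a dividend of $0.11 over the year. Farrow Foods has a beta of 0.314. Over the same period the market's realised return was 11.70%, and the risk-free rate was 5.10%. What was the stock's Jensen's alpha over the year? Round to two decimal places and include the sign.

+5.98%

Realised HPR = (P1 + D1 − P0) / P0 = (45.57 + 0.11 − 40.37) / 40.37 = 5.31 / 40.37 = 13.1533%
MRP = 11.70% − 5.10% = 6.60%
CAPM required = R_f + β·MRP = 5.10% + 0.314 × 6.60% = 7.17240%
α = realised − required = 13.1533% − 7.17240% = +5.98%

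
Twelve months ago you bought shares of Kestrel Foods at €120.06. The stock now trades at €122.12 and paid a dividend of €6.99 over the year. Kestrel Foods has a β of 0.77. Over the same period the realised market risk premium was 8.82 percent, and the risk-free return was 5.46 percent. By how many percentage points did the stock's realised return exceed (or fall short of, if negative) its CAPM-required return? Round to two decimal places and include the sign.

-4.71%

Realised HPR = (P1 + D1 − P0) / P0 = (122.12 + 6.99 − 120.06) / 120.06 = 9.05 / 120.06 = 7.5379%
CAPM required = R_f + β·MRP = 5.46% + 0.77 × 8.82% = 12.2514%
α = realised − required = 7.5379% − 12.2514% = -4.71%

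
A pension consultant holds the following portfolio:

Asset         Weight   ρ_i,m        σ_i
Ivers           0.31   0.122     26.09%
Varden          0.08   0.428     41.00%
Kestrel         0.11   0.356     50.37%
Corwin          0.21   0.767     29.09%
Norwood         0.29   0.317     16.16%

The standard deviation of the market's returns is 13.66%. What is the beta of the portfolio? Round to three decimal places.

β_Ivers = 0.122 × 26.09% / 13.66% = 0.2330
β_Varden = 0.428 × 41.00% / 13.66% = 1.2846
β_Kestrel = 0.356 × 50.37% / 13.66% = 1.3127
β_Corwin = 0.767 × 29.09% / 13.66% = 1.6334
β_Norwood = 0.317 × 16.16% / 13.66% = 0.3750
β_P = Σ w_i β_i = 0.31×0.2330 + 0.08×1.2846 + 0.11×1.3127 + 0.21×1.6334 + 0.29×0.3750 = 0.7712

0.771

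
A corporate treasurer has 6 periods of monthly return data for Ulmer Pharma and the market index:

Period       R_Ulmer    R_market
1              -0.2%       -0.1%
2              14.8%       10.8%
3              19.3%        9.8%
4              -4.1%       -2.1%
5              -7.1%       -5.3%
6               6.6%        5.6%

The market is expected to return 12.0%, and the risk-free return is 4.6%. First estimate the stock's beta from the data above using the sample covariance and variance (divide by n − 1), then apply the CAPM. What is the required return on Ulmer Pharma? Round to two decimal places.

Mean R_i = (-0.2 + 14.8 + 19.3 − 4.1 − 7.1 + 6.6) / 6 = 4.8833%
Mean R_m = (-0.1 + 10.8 + 9.8 − 2.1 − 5.3 + 5.6) / 6 = 3.1167%
Σ(R_i − R̄_i)(R_m − R̄_m) = 340.8817  ⇒  Cov = 340.8817 / 5 = 68.1763
Σ(R_m − R̄_m)² = 218.2683  ⇒  Var(R_m) = 218.2683 / 5 = 43.6537
β = Cov / Var(R_m) = 68.1763 / 43.6537 = 1.5618
MRP = 12.0% − 4.6% = 7.40%
E(R) = R_f + β × MRP = 4.6% + 1.5618 × 7.4% = 16.16%

16.16%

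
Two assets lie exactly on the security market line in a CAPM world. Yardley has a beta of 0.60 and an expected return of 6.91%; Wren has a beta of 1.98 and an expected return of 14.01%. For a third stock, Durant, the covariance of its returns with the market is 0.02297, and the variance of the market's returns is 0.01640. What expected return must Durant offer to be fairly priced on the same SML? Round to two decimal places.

MRP = (14.01% − 6.91%) / (1.98 − 0.60) = 5.1449%
R_f = 6.91% − 0.60 × 5.1449% = 3.8231%
β_Durant = Cov / Var(R_m) = 0.02297 / 0.01640 = 1.4006
E(R_Durant) = R_f + β × MRP = 3.8231% + 1.4006 × 5.1449% = 11.03%

11.03%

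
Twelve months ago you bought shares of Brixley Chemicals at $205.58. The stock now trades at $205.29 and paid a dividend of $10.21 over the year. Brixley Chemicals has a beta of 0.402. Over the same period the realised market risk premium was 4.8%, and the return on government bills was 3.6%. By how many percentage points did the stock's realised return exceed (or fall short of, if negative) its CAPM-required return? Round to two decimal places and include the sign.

-0.70%

Realised HPR = (P1 + D1 − P0) / P0 = (205.29 + 10.21 − 205.58) / 205.58 = 9.92 / 205.58 = 4.8254%
CAPM required = R_f + β·MRP = 3.6% + 0.402 × 4.8% = 5.5296%
α = realised − required = 4.8254% − 5.5296% = -0.70%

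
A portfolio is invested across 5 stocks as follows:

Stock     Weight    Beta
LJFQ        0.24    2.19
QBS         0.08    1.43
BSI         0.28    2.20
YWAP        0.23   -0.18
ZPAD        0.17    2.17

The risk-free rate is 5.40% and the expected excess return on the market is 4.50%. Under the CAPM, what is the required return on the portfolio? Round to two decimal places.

12.53%

β_P = Σ w_i β_i = 0.24×2.19 + 0.08×1.43 + 0.28×2.20 + 0.23×-0.18 + 0.17×2.17 = 1.5835
E(R_P) = R_f + β_P × MRP = 5.40% + 1.5835 × 4.50% = 12.53%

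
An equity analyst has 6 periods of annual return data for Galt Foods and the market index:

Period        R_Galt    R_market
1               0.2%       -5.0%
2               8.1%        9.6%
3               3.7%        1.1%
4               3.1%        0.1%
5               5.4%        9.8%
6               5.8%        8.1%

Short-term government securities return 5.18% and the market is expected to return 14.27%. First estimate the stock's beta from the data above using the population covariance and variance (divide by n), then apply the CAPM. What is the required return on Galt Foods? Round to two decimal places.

8.94%

Mean R_i = (0.2 + 8.1 + 3.7 + 3.1 + 5.4 + 5.8) / 6 = 4.3833%
Mean R_m = (-5.0 + 9.6 + 1.1 + 0.1 + 9.8 + 8.1) / 6 = 3.9500%
Σ(R_i − R̄_i)(R_m − R̄_m) = 77.1550  ⇒  Cov = 77.1550 / 6 = 12.8592
Σ(R_m − R̄_m)² = 186.4150  ⇒  Var(R_m) = 186.4150 / 6 = 31.0692
β = Cov / Var(R_m) = 12.8592 / 31.0692 = 0.4139
MRP = 14.27% − 5.18% = 9.09%
E(R) = R_f + β × MRP = 5.18% + 0.4139 × 9.09% = 8.94%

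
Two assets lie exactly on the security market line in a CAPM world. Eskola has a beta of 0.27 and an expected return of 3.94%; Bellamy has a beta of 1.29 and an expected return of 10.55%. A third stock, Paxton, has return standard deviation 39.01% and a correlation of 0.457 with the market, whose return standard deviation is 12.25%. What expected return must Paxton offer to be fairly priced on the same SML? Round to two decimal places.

11.62%

MRP = (10.55% − 3.94%) / (1.29 − 0.27) = 6.4804%
R_f = 3.94% − 0.27 × 6.4804% = 2.1903%
β_Paxton = ρ·σ_i/σ_m = 0.457 × 39.01 / 12.25 = 1.4553
E(R_Paxton) = R_f + β × MRP = 2.1903% + 1.4553 × 6.4804% = 11.62%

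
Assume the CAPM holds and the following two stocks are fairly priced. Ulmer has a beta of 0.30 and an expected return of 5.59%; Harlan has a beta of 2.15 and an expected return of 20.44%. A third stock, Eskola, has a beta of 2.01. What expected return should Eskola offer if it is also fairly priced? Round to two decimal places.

MRP (SML slope) = (20.44% − 5.59%) / (2.15 − 0.30) = 14.85% / 1.85 = 8.0270%
R_f (intercept) = 5.59% − 0.30 × 8.0270% = 3.1819%
E(R_Eskola) = R_f + β × MRP = 3.1819% + 2.01 × 8.0270% = 19.32%

19.32%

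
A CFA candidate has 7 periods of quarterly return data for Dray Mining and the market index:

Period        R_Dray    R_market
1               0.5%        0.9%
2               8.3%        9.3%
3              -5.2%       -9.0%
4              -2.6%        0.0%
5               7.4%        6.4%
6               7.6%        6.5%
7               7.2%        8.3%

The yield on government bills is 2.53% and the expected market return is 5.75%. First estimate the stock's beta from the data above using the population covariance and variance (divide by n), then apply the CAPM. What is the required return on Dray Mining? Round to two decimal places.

5.21%

Mean R_i = (0.5 + 8.3 − 5.2 − 2.6 + 7.4 + 7.6 + 7.2) / 7 = 3.3143%
Mean R_m = (0.9 + 9.3 − 9.0 + 0.0 + 6.4 + 6.5 + 8.3) / 7 = 3.2000%
Σ(R_i − R̄_i)(R_m − R̄_m) = 206.7200  ⇒  Cov = 206.7200 / 7 = 29.5314
Σ(R_m − R̄_m)² = 248.7200  ⇒  Var(R_m) = 248.7200 / 7 = 35.5314
β = Cov / Var(R_m) = 29.5314 / 35.5314 = 0.8311
MRP = 5.75% − 2.53% = 3.22%
E(R) = R_f + β × MRP = 2.53% + 0.8311 × 3.22% = 5.21%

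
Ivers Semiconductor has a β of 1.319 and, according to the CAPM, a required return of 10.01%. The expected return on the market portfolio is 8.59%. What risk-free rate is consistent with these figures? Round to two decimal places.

E(R) = R_f + β(E(R_m) − R_f) = R_f(1 − β) + β·E(R_m)
10.01% = R_f × (1 − 1.319) + 1.319 × 8.59%
10.01% = R_f × -0.319 + 11.33021%
R_f = (10.01% − 11.33021%) / -0.319 = 4.14%

4.14%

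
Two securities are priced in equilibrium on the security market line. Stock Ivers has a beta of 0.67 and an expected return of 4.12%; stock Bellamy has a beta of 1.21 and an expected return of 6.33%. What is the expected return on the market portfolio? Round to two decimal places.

5.47%

Both satisfy E(R) = R_f + β·MRP, so the slope of the SML is
MRP = (6.33% − 4.12%) / (1.21 − 0.67) = 2.21% / 0.54 = 4.0926%
R_f = E(R_Ivers) − β_Ivers·MRP = 4.12% − 0.67 × 4.0926% = 1.3780%
E(R_m) = R_f + MRP = 1.3780% + 4.0926% = 5.47%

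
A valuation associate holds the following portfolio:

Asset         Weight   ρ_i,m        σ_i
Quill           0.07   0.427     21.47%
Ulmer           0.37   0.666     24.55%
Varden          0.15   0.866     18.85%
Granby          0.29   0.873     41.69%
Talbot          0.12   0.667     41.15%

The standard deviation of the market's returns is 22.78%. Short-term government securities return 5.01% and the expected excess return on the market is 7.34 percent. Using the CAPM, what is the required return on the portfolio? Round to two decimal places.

12.42%

β_Quill = 0.427 × 21.47% / 22.78% = 0.4024
β_Ulmer = 0.666 × 24.55% / 22.78% = 0.7177
β_Varden = 0.866 × 18.85% / 22.78% = 0.7166
β_Granby = 0.873 × 41.69% / 22.78% = 1.5977
β_Talbot = 0.667 × 41.15% / 22.78% = 1.2049
β_P = Σ w_i β_i = 0.07×0.4024 + 0.37×0.7177 + 0.15×0.7166 + 0.29×1.5977 + 0.12×1.2049 = 1.0091
E(R_P) = R_f + β_P × MRP = 5.01% + 1.0091 × 7.34% = 12.42%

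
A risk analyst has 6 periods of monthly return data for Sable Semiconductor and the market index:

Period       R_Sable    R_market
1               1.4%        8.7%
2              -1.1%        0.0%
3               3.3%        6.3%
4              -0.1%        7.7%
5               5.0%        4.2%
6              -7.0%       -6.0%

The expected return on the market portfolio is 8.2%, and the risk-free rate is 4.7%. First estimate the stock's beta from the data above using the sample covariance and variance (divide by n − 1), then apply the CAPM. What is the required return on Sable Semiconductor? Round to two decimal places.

Mean R_i = (1.4 − 1.1 + 3.3 − 0.1 + 5.0 − 7.0) / 6 = 0.2500%
Mean R_m = (8.7 + 0.0 + 6.3 + 7.7 + 4.2 − 6.0) / 6 = 3.4833%
Σ(R_i − R̄_i)(R_m − R̄_m) = 89.9750  ⇒  Cov = 89.9750 / 5 = 17.9950
Σ(R_m − R̄_m)² = 155.5083  ⇒  Var(R_m) = 155.5083 / 5 = 31.1017
β = Cov / Var(R_m) = 17.9950 / 31.1017 = 0.5786
MRP = 8.2% − 4.7% = 3.50%
E(R) = R_f + β × MRP = 4.7% + 0.5786 × 3.5% = 6.73%

6.73%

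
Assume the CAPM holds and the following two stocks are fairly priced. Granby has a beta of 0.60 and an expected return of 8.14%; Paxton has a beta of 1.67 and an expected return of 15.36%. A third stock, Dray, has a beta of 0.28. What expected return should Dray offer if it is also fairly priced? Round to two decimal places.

5.98%

MRP (SML slope) = (15.36% − 8.14%) / (1.67 − 0.60) = 7.22% / 1.07 = 6.7477%
R_f (intercept) = 8.14% − 0.60 × 6.7477% = 4.0914%
E(R_Dray) = R_f + β × MRP = 4.0914% + 0.28 × 6.7477% = 5.98%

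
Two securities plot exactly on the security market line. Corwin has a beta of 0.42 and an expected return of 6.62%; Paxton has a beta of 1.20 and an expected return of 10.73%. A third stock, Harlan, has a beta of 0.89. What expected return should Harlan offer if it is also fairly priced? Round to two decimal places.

9.10%

MRP (SML slope) = (10.73% − 6.62%) / (1.20 − 0.42) = 4.11% / 0.78 = 5.2692%
R_f (intercept) = 6.62% − 0.42 × 5.2692% = 4.4069%
E(R_Harlan) = R_f + β × MRP = 4.4069% + 0.89 × 5.2692% = 9.10%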